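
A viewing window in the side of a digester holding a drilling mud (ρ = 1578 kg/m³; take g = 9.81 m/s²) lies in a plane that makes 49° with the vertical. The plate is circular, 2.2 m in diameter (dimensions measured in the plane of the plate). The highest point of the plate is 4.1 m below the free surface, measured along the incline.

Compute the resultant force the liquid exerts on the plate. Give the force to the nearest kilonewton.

γ = ρg = 1578 × 9.81 / 1000 = 15.48018 kN/m³.
The plate makes 49° with the vertical, i.e. θ = 90° − 49° = 41° to the horizontal. Measuring y along the incline from the free-surface line, vertical depth h = y·sinθ with sinθ = 0.656059.
The centroid is at the centre, 1.1 m below the top of the plate, so y_c = 4.1 + 1.1 = 5.2 m and h_c = 5.2 × 0.656059 = 3.41151 m.
A = π(1.1)² = 3.80133 m².
Resultant F = γ·h_c·A = 15.48018 × 3.41151 × 3.80133 = 200.751 kN.

F ≈ 201 kN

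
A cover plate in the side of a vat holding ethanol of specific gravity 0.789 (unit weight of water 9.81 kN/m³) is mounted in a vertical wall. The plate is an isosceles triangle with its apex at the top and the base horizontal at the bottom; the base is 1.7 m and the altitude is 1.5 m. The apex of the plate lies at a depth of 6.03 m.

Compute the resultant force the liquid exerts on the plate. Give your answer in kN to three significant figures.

F ≈ 69.4 kN

γ = 0.789 × 9.81 = 7.74009 kN/m³.
With the apex up, the centroid sits 2h/3 = 2 × 1.5/3 = 1 m below the apex, so the centroid depth is h_c = 6.03 + 1 = 7.03 m.
A = ½ × 1.7 × 1.5 = 1.275 m².
Resultant F = γ·h_c·A = 7.74009 × 7.03 × 1.275 = 69.3764 kN.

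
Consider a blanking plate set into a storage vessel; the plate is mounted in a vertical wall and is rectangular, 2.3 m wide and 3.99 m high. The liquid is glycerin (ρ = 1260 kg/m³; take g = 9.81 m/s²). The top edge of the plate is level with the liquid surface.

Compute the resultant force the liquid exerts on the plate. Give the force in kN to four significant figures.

γ = ρg = 1260 × 9.81 / 1000 = 12.3606 kN/m³.
The centroid lies 3.99/2 = 1.995 m below the top edge, so the centroid depth is h_c = 1.995 m.
A = 2.3 × 3.99 = 9.177 m².
Resultant F = γ·h_c·A = 12.3606 × 1.995 × 9.177 = 226.299 kN.

F ≈ 226.3 kN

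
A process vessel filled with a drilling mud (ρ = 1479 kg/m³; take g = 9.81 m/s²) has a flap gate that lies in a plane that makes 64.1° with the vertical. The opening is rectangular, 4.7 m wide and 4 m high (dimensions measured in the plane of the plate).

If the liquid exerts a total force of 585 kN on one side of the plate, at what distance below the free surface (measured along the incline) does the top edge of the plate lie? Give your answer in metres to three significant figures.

γ = ρg = 1479 × 9.81 / 1000 = 14.50899 kN/m³.
A = 4.7 × 4 = 18.8 m².
From F = γ·h_c·A, the centroid depth is h_c = 585/(14.50899 × 18.8) = 2.14467 m.
The plate makes 64.1° with the vertical, i.e. θ = 90° − 64.1° = 25.9° to the horizontal. Measuring y along the incline from the free-surface line, vertical depth h = y·sinθ with sinθ = 0.436802.
Along the incline, y_c = h_c/sinθ = 2.14467/0.436802 = 4.90994 m.
The centroid lies 4/2 = 2 m below the top edge, so the top edge sits at y_top = 4.90994 − 2 = 2.90994 m along the incline.

y_top ≈ 2.91 m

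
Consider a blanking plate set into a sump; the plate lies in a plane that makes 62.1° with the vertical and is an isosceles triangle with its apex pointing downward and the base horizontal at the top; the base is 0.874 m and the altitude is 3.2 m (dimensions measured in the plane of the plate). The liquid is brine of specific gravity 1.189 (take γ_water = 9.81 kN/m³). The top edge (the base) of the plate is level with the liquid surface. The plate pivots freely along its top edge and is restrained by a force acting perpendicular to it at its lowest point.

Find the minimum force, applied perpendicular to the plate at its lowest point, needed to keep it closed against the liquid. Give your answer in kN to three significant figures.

P ≈ 4.07 kN

γ = 1.189 × 9.81 = 11.66409 kN/m³.
The plate makes 62.1° with the vertical, i.e. θ = 90° − 62.1° = 27.9° to the horizontal. Measuring y along the incline from the free-surface line, vertical depth h = y·sinθ with sinθ = 0.467930.
With the apex down, the centroid sits h/3 = 3.2/3 = 1.06667 m below the base (the top edge), so y_c = 1.06667 m and h_c = 1.06667 × 0.467930 = 0.499127 m.
A = ½ × 0.874 × 3.2 = 1.3984 m².
Resultant F = γ·h_c·A = 11.66409 × 0.499127 × 1.3984 = 8.14129 kN.
I_c = b·h³/36 = 0.874 × 3.2³/36 = 0.795534 m⁴.
Centre of pressure: y_p = y_c + I_c/(y_c·A) = 1.06667 + 0.795534/(1.06667 × 1.3984) = 1.06667 + 0.533332 = 1.6 m along the plane.
The resultant acts 1.06667 + 0.533332 = 1.6 m (along the plate) below the hinge at the top edge, so the moment about the hinge is M = F × 1.6 = 8.14129 × 1.6 = 13.0261 kN·m.
A normal force at the bottom, 3.2 m from the hinge, must supply this moment: P = 13.0261/3.2 = 4.07066 kN.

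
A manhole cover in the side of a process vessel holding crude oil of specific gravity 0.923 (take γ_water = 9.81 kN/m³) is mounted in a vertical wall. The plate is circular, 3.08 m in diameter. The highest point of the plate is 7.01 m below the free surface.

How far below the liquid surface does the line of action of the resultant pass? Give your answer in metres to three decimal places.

γ = 0.923 × 9.81 = 9.05463 kN/m³.
The centroid is at the centre, 1.54 m below the top of the plate, so the centroid depth is h_c = 7.01 + 1.54 = 8.55 m.
A = π(1.54)² = 7.4506 m².
Resultant F = γ·h_c·A = 9.05463 × 8.55 × 7.4506 = 576.804 kN.
I_c = πr⁴/4 = π × 1.54⁴/4 = 4.41746 m⁴.
Centre of pressure: y_p = y_c + I_c/(y_c·A) = 8.55 + 4.41746/(8.55 × 7.4506) = 8.55 + 0.069345 = 8.61935 m along the plane.

h_p = 8.619 m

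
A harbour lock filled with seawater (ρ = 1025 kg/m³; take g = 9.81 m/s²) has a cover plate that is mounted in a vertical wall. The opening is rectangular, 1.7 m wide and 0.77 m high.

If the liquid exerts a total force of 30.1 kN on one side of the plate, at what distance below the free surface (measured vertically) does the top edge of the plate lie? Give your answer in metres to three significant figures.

d_top ≈ 1.90 m

γ = ρg = 1025 × 9.81 / 1000 = 10.05525 kN/m³.
A = 1.7 × 0.77 = 1.309 m².
From F = γ·h_c·A, the centroid depth is h_c = 30.1/(10.05525 × 1.309) = 2.28683 m.
The centroid lies 0.77/2 = 0.385 m below the top edge, so the top edge sits at h_top = 2.28683 − 0.385 = 1.90183 m below the surface.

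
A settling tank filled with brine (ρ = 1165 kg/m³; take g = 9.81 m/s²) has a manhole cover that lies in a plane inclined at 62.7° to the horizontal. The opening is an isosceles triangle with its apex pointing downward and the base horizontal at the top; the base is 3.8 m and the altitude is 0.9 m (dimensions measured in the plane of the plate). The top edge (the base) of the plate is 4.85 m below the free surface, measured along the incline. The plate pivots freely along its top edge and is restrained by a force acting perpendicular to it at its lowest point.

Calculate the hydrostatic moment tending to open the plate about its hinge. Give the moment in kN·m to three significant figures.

γ = ρg = 1165 × 9.81 / 1000 = 11.42865 kN/m³.
Let θ = 62.7° be the plate's angle to the horizontal; measure y along the incline from where the plane meets the free surface. Vertical depth h = y·sinθ with sinθ = 0.888617.
With the apex down, the centroid sits h/3 = 0.9/3 = 0.3 m below the base (the top edge), so y_c = 4.85 + 0.3 = 5.15 m and h_c = 5.15 × 0.888617 = 4.57638 m.
A = ½ × 3.8 × 0.9 = 1.71 m².
Resultant F = γ·h_c·A = 11.42865 × 4.57638 × 1.71 = 89.4362 kN.
I_c = b·h³/36 = 3.8 × 0.9³/36 = 0.07695 m⁴.
Centre of pressure: y_p = y_c + I_c/(y_c·A) = 5.15 + 0.07695/(5.15 × 1.71) = 5.15 + 0.00873786 = 5.15874 m along the plane.
The resultant acts 0.3 + 0.00873786 = 0.308738 m (along the plate) below the hinge at the top edge, so the moment about the hinge is M = F × 0.308738 = 89.4362 × 0.308738 = 27.6124 kN·m.

M ≈ 27.6 kN·m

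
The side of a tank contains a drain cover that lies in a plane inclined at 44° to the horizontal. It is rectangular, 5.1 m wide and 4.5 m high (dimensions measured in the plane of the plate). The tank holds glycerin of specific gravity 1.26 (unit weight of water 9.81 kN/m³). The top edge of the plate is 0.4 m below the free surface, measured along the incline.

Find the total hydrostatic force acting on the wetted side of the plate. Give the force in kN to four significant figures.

F ≈ 522.2 kN

γ = 1.26 × 9.81 = 12.3606 kN/m³.
Let θ = 44° be the plate's angle to the horizontal; measure y along the incline from where the plane meets the free surface. Vertical depth h = y·sinθ with sinθ = 0.694658.
The centroid lies 4.5/2 = 2.25 m below the top edge, so y_c = 0.4 + 2.25 = 2.65 m and h_c = 2.65 × 0.694658 = 1.84084 m.
A = 5.1 × 4.5 = 22.95 m².
Resultant F = γ·h_c·A = 12.3606 × 1.84084 × 22.95 = 522.202 kN.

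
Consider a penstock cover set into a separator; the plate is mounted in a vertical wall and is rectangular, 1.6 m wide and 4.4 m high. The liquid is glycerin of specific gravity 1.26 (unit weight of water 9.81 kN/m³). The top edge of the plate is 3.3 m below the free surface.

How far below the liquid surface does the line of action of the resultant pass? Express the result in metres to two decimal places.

h_p = 5.79 m

γ = 1.26 × 9.81 = 12.3606 kN/m³.
The centroid lies 4.4/2 = 2.2 m below the top edge, so the centroid depth is h_c = 3.3 + 2.2 = 5.5 m.
A = 1.6 × 4.4 = 7.04 m².
Resultant F = γ·h_c·A = 12.3606 × 5.5 × 7.04 = 478.602 kN.
I_c = b·h³/12 = 1.6 × 4.4³/12 = 11.3579 m⁴.
Centre of pressure: y_p = y_c + I_c/(y_c·A) = 5.5 + 11.3579/(5.5 × 7.04) = 5.5 + 0.293334 = 5.79333 m along the plane.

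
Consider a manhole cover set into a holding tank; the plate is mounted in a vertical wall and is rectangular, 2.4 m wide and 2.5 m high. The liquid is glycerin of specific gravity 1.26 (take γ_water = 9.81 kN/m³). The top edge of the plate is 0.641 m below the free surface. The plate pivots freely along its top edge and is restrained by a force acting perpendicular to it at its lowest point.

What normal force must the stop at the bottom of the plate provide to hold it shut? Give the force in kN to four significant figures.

P ≈ 85.57 kN

γ = 1.26 × 9.81 = 12.3606 kN/m³.
The centroid lies 2.5/2 = 1.25 m below the top edge, so the centroid depth is h_c = 0.641 + 1.25 = 1.891 m.
A = 2.4 × 2.5 = 6 m².
Resultant F = γ·h_c·A = 12.3606 × 1.891 × 6 = 140.243 kN.
I_c = b·h³/12 = 2.4 × 2.5³/12 = 3.125 m⁴.
Centre of pressure: y_p = y_c + I_c/(y_c·A) = 1.891 + 3.125/(1.891 × 6) = 1.891 + 0.275427 = 2.16643 m along the plane.
The resultant acts 1.25 + 0.275427 = 1.52543 m (along the plate) below the hinge at the top edge, so the moment about the hinge is M = F × 1.52543 = 140.243 × 1.52543 = 213.931 kN·m.
A normal force at the bottom, 2.5 m from the hinge, must supply this moment: P = 213.931/2.5 = 85.5724 kN.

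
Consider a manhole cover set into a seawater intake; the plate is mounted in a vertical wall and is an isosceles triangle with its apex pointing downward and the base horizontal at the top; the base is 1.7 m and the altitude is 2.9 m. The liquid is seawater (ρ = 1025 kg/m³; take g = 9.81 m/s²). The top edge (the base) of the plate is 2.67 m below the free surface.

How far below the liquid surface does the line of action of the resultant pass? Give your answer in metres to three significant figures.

γ = ρg = 1025 × 9.81 / 1000 = 10.05525 kN/m³.
With the apex down, the centroid sits h/3 = 2.9/3 = 0.966667 m below the base (the top edge), so the centroid depth is h_c = 2.67 + 0.966667 = 3.63667 m.
A = ½ × 1.7 × 2.9 = 2.465 m².
Resultant F = γ·h_c·A = 10.05525 × 3.63667 × 2.465 = 90.1392 kN.
I_c = b·h³/36 = 1.7 × 2.9³/36 = 1.1517 m⁴.
Centre of pressure: y_p = y_c + I_c/(y_c·A) = 3.63667 + 1.1517/(3.63667 × 2.465) = 3.63667 + 0.128475 = 3.76514 m along the plane.

h_p = 3.77 m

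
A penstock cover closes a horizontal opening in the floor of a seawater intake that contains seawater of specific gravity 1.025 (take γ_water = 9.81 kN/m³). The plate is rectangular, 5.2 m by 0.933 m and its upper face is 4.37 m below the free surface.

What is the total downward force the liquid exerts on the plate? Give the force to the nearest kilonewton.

γ = 1.025 × 9.81 = 10.05525 kN/m³.
The plate is horizontal, so pressure is uniform at p = γ·h = 10.05525 × 4.37 = 43.9414 kN/m².
A = 5.2 × 0.933 = 4.8516 m².
F = p·A = 43.9414 × 4.8516 = 213.186 kN.

F ≈ 213 kN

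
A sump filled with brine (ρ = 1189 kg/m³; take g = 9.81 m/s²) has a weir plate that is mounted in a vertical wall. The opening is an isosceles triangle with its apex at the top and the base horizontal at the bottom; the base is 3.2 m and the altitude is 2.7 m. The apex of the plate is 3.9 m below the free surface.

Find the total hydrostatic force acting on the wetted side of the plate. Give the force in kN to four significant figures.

F ≈ 287.2 kN

γ = ρg = 1189 × 9.81 / 1000 = 11.66409 kN/m³.
With the apex up, the centroid sits 2h/3 = 2 × 2.7/3 = 1.8 m below the apex, so the centroid depth is h_c = 3.9 + 1.8 = 5.7 m.
A = ½ × 3.2 × 2.7 = 4.32 m².
Resultant F = γ·h_c·A = 11.66409 × 5.7 × 4.32 = 287.217 kN.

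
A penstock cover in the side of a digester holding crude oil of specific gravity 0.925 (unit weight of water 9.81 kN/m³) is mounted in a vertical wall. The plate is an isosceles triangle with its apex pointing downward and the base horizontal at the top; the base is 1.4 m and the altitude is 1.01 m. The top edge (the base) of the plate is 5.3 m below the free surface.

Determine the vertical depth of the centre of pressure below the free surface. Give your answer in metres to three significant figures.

h_p = 5.65 m

γ = 0.925 × 9.81 = 9.07425 kN/m³.
With the apex down, the centroid sits h/3 = 1.01/3 = 0.336667 m below the base (the top edge), so the centroid depth is h_c = 5.3 + 0.336667 = 5.63667 m.
A = ½ × 1.4 × 1.01 = 0.707 m².
Resultant F = γ·h_c·A = 9.07425 × 5.63667 × 0.707 = 36.162 kN.
I_c = b·h³/36 = 1.4 × 1.01³/36 = 0.0400673 m⁴.
Centre of pressure: y_p = y_c + I_c/(y_c·A) = 5.63667 + 0.0400673/(5.63667 × 0.707) = 5.63667 + 0.0100542 = 5.64672 m along the plane.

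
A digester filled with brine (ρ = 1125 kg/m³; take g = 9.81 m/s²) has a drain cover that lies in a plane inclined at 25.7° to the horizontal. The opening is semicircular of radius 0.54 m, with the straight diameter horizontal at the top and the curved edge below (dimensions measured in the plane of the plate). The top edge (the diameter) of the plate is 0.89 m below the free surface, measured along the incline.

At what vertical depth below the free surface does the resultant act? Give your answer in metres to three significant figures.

h_p = 0.493 m

γ = ρg = 1125 × 9.81 / 1000 = 11.03625 kN/m³.
Let θ = 25.7° be the plate's angle to the horizontal; measure y along the incline from where the plane meets the free surface. Vertical depth h = y·sinθ with sinθ = 0.433659.
The centroid of a semicircle lies 4r/(3π) = 0.229183 m from the diameter, here below the top edge, so y_c = 0.89 + 0.229183 = 1.11918 m and h_c = 1.11918 × 0.433659 = 0.485342 m.
A = πr²/2 = π × 0.54²/2 = 0.458044 m².
Resultant F = γ·h_c·A = 11.03625 × 0.485342 × 0.458044 = 2.45345 kN.
I_c = (π/8 − 8/(9π))·r⁴ = 0.109757 × 0.54⁴ = 0.0093327 m⁴.
Centre of pressure: y_p = y_c + I_c/(y_c·A) = 1.11918 + 0.0093327/(1.11918 × 0.458044) = 1.11918 + 0.0182054 = 1.13739 m along the plane.
Vertically, h_p = y_p·sinθ = 1.13739 × 0.433659 = 0.493239 m.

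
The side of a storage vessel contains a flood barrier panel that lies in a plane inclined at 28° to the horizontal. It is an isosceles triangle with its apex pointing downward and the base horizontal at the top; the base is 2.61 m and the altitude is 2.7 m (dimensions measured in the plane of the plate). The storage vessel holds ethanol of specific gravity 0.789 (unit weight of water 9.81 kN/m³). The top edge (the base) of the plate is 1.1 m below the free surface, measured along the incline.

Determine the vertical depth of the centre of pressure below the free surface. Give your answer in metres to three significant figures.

h_p = 1.03 m

γ = 0.789 × 9.81 = 7.74009 kN/m³.
Let θ = 28° be the plate's angle to the horizontal; measure y along the incline from where the plane meets the free surface. Vertical depth h = y·sinθ with sinθ = 0.469472.
With the apex down, the centroid sits h/3 = 2.7/3 = 0.9 m below the base (the top edge), so y_c = 1.1 + 0.9 = 2 m and h_c = 2 × 0.469472 = 0.938944 m.
A = ½ × 2.61 × 2.7 = 3.5235 m².
Resultant F = γ·h_c·A = 7.74009 × 0.938944 × 3.5235 = 25.6071 kN.
I_c = b·h³/36 = 2.61 × 2.7³/36 = 1.42702 m⁴.
Centre of pressure: y_p = y_c + I_c/(y_c·A) = 2 + 1.42702/(2 × 3.5235) = 2 + 0.2025 = 2.2025 m along the plane.
Vertically, h_p = y_p·sinθ = 2.2025 × 0.469472 = 1.03401 m.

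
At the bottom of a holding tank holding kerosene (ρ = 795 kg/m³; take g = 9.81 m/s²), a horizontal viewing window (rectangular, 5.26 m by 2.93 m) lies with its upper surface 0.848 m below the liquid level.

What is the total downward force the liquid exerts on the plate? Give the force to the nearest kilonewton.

γ = ρg = 795 × 9.81 / 1000 = 7.79895 kN/m³.
The plate is horizontal, so pressure is uniform at p = γ·h = 7.79895 × 0.848 = 6.61351 kN/m².
A = 5.26 × 2.93 = 15.4118 m².
F = p·A = 6.61351 × 15.4118 = 101.926 kN.

F ≈ 102 kN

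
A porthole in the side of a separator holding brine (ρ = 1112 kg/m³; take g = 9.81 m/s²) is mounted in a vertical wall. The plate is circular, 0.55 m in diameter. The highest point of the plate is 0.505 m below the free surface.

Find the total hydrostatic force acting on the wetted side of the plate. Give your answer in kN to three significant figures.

F ≈ 2.02 kN

γ = ρg = 1112 × 9.81 / 1000 = 10.90872 kN/m³.
The centroid is at the centre, 0.275 m below the top of the plate, so the centroid depth is h_c = 0.505 + 0.275 = 0.78 m.
A = π(0.275)² = 0.237583 m².
Resultant F = γ·h_c·A = 10.90872 × 0.78 × 0.237583 = 2.02155 kN.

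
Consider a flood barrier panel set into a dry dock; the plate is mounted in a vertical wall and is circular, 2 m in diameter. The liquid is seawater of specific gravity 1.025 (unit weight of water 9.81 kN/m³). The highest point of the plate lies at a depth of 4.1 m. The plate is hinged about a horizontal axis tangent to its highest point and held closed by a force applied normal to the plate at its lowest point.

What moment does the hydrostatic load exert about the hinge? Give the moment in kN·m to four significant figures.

γ = 1.025 × 9.81 = 10.05525 kN/m³.
The centroid is at the centre, 1 m below the top of the plate, so the centroid depth is h_c = 4.1 + 1 = 5.1 m.
A = π(1)² = 3.14159 m².
Resultant F = γ·h_c·A = 10.05525 × 5.1 × 3.14159 = 161.106 kN.
I_c = πr⁴/4 = π × 1⁴/4 = 0.785398 m⁴.
Centre of pressure: y_p = y_c + I_c/(y_c·A) = 5.1 + 0.785398/(5.1 × 3.14159) = 5.1 + 0.0490196 = 5.14902 m along the plane.
The resultant acts 1 + 0.0490196 = 1.04902 m (along the plate) below the hinge at the top edge, so the moment about the hinge is M = F × 1.04902 = 161.106 × 1.04902 = 169.003 kN·m.

M ≈ 169.0 kN·m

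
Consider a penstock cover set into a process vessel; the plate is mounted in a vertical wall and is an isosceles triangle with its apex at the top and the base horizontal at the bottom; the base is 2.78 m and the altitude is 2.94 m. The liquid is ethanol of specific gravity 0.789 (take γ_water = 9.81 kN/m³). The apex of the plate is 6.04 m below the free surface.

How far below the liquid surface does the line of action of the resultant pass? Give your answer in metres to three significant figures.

h_p = 8.06 m

γ = 0.789 × 9.81 = 7.74009 kN/m³.
With the apex up, the centroid sits 2h/3 = 2 × 2.94/3 = 1.96 m below the apex, so the centroid depth is h_c = 6.04 + 1.96 = 8 m.
A = ½ × 2.78 × 2.94 = 4.0866 m².
Resultant F = γ·h_c·A = 7.74009 × 8 × 4.0866 = 253.045 kN.
I_c = b·h³/36 = 2.78 × 2.94³/36 = 1.96239 m⁴.
Centre of pressure: y_p = y_c + I_c/(y_c·A) = 8 + 1.96239/(8 × 4.0866) = 8 + 0.0600251 = 8.06003 m along the plane.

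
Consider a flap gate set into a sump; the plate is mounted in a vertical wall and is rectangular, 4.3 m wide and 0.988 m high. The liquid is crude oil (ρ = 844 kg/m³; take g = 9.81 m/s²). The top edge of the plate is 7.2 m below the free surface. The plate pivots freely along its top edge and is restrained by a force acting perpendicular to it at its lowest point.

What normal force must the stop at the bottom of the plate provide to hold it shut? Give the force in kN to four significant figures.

γ = ρg = 844 × 9.81 / 1000 = 8.27964 kN/m³.
The centroid lies 0.988/2 = 0.494 m below the top edge, so the centroid depth is h_c = 7.2 + 0.494 = 7.694 m.
A = 4.3 × 0.988 = 4.2484 m².
Resultant F = γ·h_c·A = 8.27964 × 7.694 × 4.2484 = 270.638 kN.
I_c = b·h³/12 = 4.3 × 0.988³/12 = 0.345588 m⁴.
Centre of pressure: y_p = y_c + I_c/(y_c·A) = 7.694 + 0.345588/(7.694 × 4.2484) = 7.694 + 0.0105726 = 7.70457 m along the plane.
The resultant acts 0.494 + 0.0105726 = 0.504573 m (along the plate) below the hinge at the top edge, so the moment about the hinge is M = F × 0.504573 = 270.638 × 0.504573 = 136.557 kN·m.
A normal force at the bottom, 0.988 m from the hinge, must supply this moment: P = 136.557/0.988 = 138.216 kN.

P ≈ 138.2 kN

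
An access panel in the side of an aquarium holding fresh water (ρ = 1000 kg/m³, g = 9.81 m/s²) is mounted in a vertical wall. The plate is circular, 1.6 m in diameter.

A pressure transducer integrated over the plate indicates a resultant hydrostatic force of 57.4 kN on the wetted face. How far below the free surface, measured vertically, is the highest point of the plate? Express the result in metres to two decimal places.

γ = ρg = 1000 × 9.81 = 9810 N/m³ = 9.81 kN/m³.
A = π(0.8)² = 2.01062 m².
From F = γ·h_c·A, the centroid depth is h_c = 57.4/(9.81 × 2.01062) = 2.91013 m.
The centroid is at the centre, 0.8 m below the top of the plate, so the highest point sits at h_top = 2.91013 − 0.8 = 2.11013 m below the surface.

d_top ≈ 2.11 m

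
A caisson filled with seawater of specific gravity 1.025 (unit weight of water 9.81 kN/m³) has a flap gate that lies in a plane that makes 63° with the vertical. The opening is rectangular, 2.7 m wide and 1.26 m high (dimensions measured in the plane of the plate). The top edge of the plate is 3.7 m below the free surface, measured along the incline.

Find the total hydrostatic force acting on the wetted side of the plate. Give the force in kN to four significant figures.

γ = 1.025 × 9.81 = 10.05525 kN/m³.
The plate makes 63° with the vertical, i.e. θ = 90° − 63° = 27° to the horizontal. Measuring y along the incline from the free-surface line, vertical depth h = y·sinθ with sinθ = 0.453990.
The centroid lies 1.26/2 = 0.63 m below the top edge, so y_c = 3.7 + 0.63 = 4.33 m and h_c = 4.33 × 0.453990 = 1.96578 m.
A = 2.7 × 1.26 = 3.402 m².
Resultant F = γ·h_c·A = 10.05525 × 1.96578 × 3.402 = 67.2453 kN.

F ≈ 67.25 kN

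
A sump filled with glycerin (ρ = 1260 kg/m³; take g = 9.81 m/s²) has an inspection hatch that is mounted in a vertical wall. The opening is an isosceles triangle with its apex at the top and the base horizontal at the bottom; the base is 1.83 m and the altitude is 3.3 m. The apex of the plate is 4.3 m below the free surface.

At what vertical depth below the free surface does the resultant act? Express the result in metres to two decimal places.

h_p = 6.59 m

γ = ρg = 1260 × 9.81 / 1000 = 12.3606 kN/m³.
With the apex up, the centroid sits 2h/3 = 2 × 3.3/3 = 2.2 m below the apex, so the centroid depth is h_c = 4.3 + 2.2 = 6.5 m.
A = ½ × 1.83 × 3.3 = 3.0195 m².
Resultant F = γ·h_c·A = 12.3606 × 6.5 × 3.0195 = 242.598 kN.
I_c = b·h³/36 = 1.83 × 3.3³/36 = 1.8268 m⁴.
Centre of pressure: y_p = y_c + I_c/(y_c·A) = 6.5 + 1.8268/(6.5 × 3.0195) = 6.5 + 0.0930771 = 6.59308 m along the plane.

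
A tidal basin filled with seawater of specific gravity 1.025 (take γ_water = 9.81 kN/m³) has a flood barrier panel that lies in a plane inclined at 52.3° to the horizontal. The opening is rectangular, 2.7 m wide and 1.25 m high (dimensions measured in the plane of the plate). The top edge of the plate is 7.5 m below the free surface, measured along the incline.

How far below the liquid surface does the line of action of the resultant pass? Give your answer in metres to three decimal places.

γ = 1.025 × 9.81 = 10.05525 kN/m³.
Let θ = 52.3° be the plate's angle to the horizontal; measure y along the incline from where the plane meets the free surface. Vertical depth h = y·sinθ with sinθ = 0.791224.
The centroid lies 1.25/2 = 0.625 m below the top edge, so y_c = 7.5 + 0.625 = 8.125 m and h_c = 8.125 × 0.791224 = 6.4287 m.
A = 2.7 × 1.25 = 3.375 m².
Resultant F = γ·h_c·A = 10.05525 × 6.4287 × 3.375 = 218.167 kN.
I_c = b·h³/12 = 2.7 × 1.25³/12 = 0.439453 m⁴.
Centre of pressure: y_p = y_c + I_c/(y_c·A) = 8.125 + 0.439453/(8.125 × 3.375) = 8.125 + 0.0160256 = 8.14103 m along the plane.
Vertically, h_p = y_p·sinθ = 8.14103 × 0.791224 = 6.44138 m.

h_p = 6.441 m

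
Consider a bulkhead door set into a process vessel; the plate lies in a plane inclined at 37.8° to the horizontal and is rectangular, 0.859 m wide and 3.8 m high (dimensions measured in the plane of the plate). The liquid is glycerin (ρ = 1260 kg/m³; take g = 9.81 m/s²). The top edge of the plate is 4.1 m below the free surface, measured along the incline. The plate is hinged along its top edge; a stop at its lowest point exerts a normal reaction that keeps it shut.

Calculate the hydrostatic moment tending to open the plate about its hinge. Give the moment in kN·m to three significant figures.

γ = ρg = 1260 × 9.81 / 1000 = 12.3606 kN/m³.
Let θ = 37.8° be the plate's angle to the horizontal; measure y along the incline from where the plane meets the free surface. Vertical depth h = y·sinθ with sinθ = 0.612907.
The centroid lies 3.8/2 = 1.9 m below the top edge, so y_c = 4.1 + 1.9 = 6 m and h_c = 6 × 0.612907 = 3.67744 m.
A = 0.859 × 3.8 = 3.2642 m².
Resultant F = γ·h_c·A = 12.3606 × 3.67744 × 3.2642 = 148.375 kN.
I_c = b·h³/12 = 0.859 × 3.8³/12 = 3.92792 m⁴.
Centre of pressure: y_p = y_c + I_c/(y_c·A) = 6 + 3.92792/(6 × 3.2642) = 6 + 0.200556 = 6.20056 m along the plane.
The resultant acts 1.9 + 0.200556 = 2.10056 m (along the plate) below the hinge at the top edge, so the moment about the hinge is M = F × 2.10056 = 148.375 × 2.10056 = 311.671 kN·m.

M ≈ 312 kN·m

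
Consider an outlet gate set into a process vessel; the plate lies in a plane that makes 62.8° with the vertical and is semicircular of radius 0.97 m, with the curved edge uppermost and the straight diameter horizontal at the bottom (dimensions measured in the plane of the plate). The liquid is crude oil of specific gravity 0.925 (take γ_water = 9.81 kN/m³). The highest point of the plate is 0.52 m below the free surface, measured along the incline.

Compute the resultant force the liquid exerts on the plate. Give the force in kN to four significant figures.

F ≈ 6.610 kN

γ = 0.925 × 9.81 = 9.07425 kN/m³.
The plate makes 62.8° with the vertical, i.e. θ = 90° − 62.8° = 27.2° to the horizontal. Measuring y along the incline from the free-surface line, vertical depth h = y·sinθ with sinθ = 0.457098.
The centroid lies 4r/(3π) = 0.411681 m above the diameter, so r − 4r/(3π) = 0.97 − 0.411681 = 0.558319 m below the topmost point, so y_c = 0.52 + 0.558319 = 1.07832 m and h_c = 1.07832 × 0.457098 = 0.492898 m.
A = πr²/2 = π × 0.97²/2 = 1.47796 m².
Resultant F = γ·h_c·A = 9.07425 × 0.492898 × 1.47796 = 6.61044 kN.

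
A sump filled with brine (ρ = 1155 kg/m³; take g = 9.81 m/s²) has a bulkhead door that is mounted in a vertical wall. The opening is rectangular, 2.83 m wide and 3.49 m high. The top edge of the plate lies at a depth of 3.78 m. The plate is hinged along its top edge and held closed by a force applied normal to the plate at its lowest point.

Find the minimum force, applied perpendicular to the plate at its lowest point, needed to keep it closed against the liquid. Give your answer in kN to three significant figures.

P ≈ 342 kN

γ = ρg = 1155 × 9.81 / 1000 = 11.33055 kN/m³.
The centroid lies 3.49/2 = 1.745 m below the top edge, so the centroid depth is h_c = 3.78 + 1.745 = 5.525 m.
A = 2.83 × 3.49 = 9.8767 m².
Resultant F = γ·h_c·A = 11.33055 × 5.525 × 9.8767 = 618.294 kN.
I_c = b·h³/12 = 2.83 × 3.49³/12 = 10.0249 m⁴.
Centre of pressure: y_p = y_c + I_c/(y_c·A) = 5.525 + 10.0249/(5.525 × 9.8767) = 5.525 + 0.183711 = 5.70871 m along the plane.
The resultant acts 1.745 + 0.183711 = 1.92871 m (along the plate) below the hinge at the top edge, so the moment about the hinge is M = F × 1.92871 = 618.294 × 1.92871 = 1192.51 kN·m.
A normal force at the bottom, 3.49 m from the hinge, must supply this moment: P = 1192.51/3.49 = 341.693 kN.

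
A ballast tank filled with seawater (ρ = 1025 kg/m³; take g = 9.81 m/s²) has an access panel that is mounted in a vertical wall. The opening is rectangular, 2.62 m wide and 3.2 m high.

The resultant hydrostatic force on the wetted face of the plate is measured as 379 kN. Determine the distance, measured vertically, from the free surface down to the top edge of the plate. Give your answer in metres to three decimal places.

γ = ρg = 1025 × 9.81 / 1000 = 10.05525 kN/m³.
A = 2.62 × 3.2 = 8.384 m².
From F = γ·h_c·A, the centroid depth is h_c = 379/(10.05525 × 8.384) = 4.49568 m.
The centroid lies 3.2/2 = 1.6 m below the top edge, so the top edge sits at h_top = 4.49568 − 1.6 = 2.89568 m below the surface.

d_top ≈ 2.896 m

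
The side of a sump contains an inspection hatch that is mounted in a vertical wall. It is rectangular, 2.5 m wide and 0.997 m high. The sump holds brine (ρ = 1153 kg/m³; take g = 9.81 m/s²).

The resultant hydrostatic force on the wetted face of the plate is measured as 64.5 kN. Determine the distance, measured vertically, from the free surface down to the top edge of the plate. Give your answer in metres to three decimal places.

d_top ≈ 1.789 m

γ = ρg = 1153 × 9.81 / 1000 = 11.31093 kN/m³.
A = 2.5 × 0.997 = 2.4925 m².
From F = γ·h_c·A, the centroid depth is h_c = 64.5/(11.31093 × 2.4925) = 2.28784 m.
The centroid lies 0.997/2 = 0.4985 m below the top edge, so the top edge sits at h_top = 2.28784 − 0.4985 = 1.78934 m below the surface.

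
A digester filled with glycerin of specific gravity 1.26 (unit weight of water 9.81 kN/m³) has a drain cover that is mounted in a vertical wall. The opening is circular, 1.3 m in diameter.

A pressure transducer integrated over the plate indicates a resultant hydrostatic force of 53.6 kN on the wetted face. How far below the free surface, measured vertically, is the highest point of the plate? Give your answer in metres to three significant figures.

d_top ≈ 2.62 m

γ = 1.26 × 9.81 = 12.3606 kN/m³.
A = π(0.65)² = 1.32732 m².
From F = γ·h_c·A, the centroid depth is h_c = 53.6/(12.3606 × 1.32732) = 3.267 m.
The centroid is at the centre, 0.65 m below the top of the plate, so the highest point sits at h_top = 3.267 − 0.65 = 2.617 m below the surface.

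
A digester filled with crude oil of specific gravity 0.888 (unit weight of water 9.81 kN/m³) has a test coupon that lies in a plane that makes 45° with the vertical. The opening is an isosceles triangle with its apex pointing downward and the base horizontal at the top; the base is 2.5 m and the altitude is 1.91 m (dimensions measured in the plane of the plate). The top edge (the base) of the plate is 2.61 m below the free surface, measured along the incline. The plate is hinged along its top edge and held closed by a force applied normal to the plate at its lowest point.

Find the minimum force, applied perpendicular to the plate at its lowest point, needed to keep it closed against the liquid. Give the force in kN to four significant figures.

γ = 0.888 × 9.81 = 8.71128 kN/m³.
The plate makes 45° with the vertical, i.e. θ = 90° − 45° = 45° to the horizontal. Measuring y along the incline from the free-surface line, vertical depth h = y·sinθ with sinθ = 0.707107.
With the apex down, the centroid sits h/3 = 1.91/3 = 0.636667 m below the base (the top edge), so y_c = 2.61 + 0.636667 = 3.24667 m and h_c = 3.24667 × 0.707107 = 2.29574 m.
A = ½ × 2.5 × 1.91 = 2.3875 m².
Resultant F = γ·h_c·A = 8.71128 × 2.29574 × 2.3875 = 47.7472 kN.
I_c = b·h³/36 = 2.5 × 1.91³/36 = 0.48388 m⁴.
Centre of pressure: y_p = y_c + I_c/(y_c·A) = 3.24667 + 0.48388/(3.24667 × 2.3875) = 3.24667 + 0.0624247 = 3.30909 m along the plane.
The resultant acts 0.636667 + 0.0624247 = 0.699092 m (along the plate) below the hinge at the top edge, so the moment about the hinge is M = F × 0.699092 = 47.7472 × 0.699092 = 33.3797 kN·m.
A normal force at the bottom, 1.91 m from the hinge, must supply this moment: P = 33.3797/1.91 = 17.4763 kN.

P ≈ 17.48 kN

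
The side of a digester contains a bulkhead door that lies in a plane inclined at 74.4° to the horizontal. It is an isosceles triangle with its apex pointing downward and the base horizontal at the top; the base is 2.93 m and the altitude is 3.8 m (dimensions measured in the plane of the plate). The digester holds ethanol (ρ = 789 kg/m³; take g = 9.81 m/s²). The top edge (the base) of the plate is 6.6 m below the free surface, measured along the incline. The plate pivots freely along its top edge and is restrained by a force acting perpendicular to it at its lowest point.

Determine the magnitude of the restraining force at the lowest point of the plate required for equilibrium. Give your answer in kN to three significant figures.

γ = ρg = 789 × 9.81 / 1000 = 7.74009 kN/m³.
Let θ = 74.4° be the plate's angle to the horizontal; measure y along the incline from where the plane meets the free surface. Vertical depth h = y·sinθ with sinθ = 0.963163.
With the apex down, the centroid sits h/3 = 3.8/3 = 1.26667 m below the base (the top edge), so y_c = 6.6 + 1.26667 = 7.86667 m and h_c = 7.86667 × 0.963163 = 7.57689 m.
A = ½ × 2.93 × 3.8 = 5.567 m².
Resultant F = γ·h_c·A = 7.74009 × 7.57689 × 5.567 = 326.481 kN.
I_c = b·h³/36 = 2.93 × 3.8³/36 = 4.46597 m⁴.
Centre of pressure: y_p = y_c + I_c/(y_c·A) = 7.86667 + 4.46597/(7.86667 × 5.567) = 7.86667 + 0.101977 = 7.96865 m along the plane.
The resultant acts 1.26667 + 0.101977 = 1.36865 m (along the plate) below the hinge at the top edge, so the moment about the hinge is M = F × 1.36865 = 326.481 × 1.36865 = 446.838 kN·m.
A normal force at the bottom, 3.8 m from the hinge, must supply this moment: P = 446.838/3.8 = 117.589 kN.

P ≈ 118 kN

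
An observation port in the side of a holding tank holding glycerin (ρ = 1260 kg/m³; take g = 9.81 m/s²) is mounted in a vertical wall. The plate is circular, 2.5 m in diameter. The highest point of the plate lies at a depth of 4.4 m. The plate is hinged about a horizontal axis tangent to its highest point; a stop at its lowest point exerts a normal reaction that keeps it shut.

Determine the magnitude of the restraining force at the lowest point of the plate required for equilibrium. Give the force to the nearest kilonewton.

P ≈ 181 kN

γ = ρg = 1260 × 9.81 / 1000 = 12.3606 kN/m³.
The centroid is at the centre, 1.25 m below the top of the plate, so the centroid depth is h_c = 4.4 + 1.25 = 5.65 m.
A = π(1.25)² = 4.90874 m².
Resultant F = γ·h_c·A = 12.3606 × 5.65 × 4.90874 = 342.814 kN.
I_c = πr⁴/4 = π × 1.25⁴/4 = 1.91748 m⁴.
Centre of pressure: y_p = y_c + I_c/(y_c·A) = 5.65 + 1.91748/(5.65 × 4.90874) = 5.65 + 0.0691373 = 5.71914 m along the plane.
The resultant acts 1.25 + 0.0691373 = 1.31914 m (along the plate) below the hinge at the top edge, so the moment about the hinge is M = F × 1.31914 = 342.814 × 1.31914 = 452.22 kN·m.
A normal force at the bottom, 2.5 m from the hinge, must supply this moment: P = 452.22/2.5 = 180.888 kN.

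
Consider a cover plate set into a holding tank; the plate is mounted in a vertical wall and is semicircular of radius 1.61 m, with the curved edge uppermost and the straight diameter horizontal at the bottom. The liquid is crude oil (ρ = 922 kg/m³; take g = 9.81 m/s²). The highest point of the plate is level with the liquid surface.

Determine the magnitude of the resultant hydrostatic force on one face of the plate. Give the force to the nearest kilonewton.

F ≈ 34 kN

γ = ρg = 922 × 9.81 / 1000 = 9.04482 kN/m³.
The centroid lies 4r/(3π) = 0.683305 m above the diameter, so r − 4r/(3π) = 1.61 − 0.683305 = 0.926695 m below the topmost point, so the centroid depth is h_c = 0.926695 m.
A = πr²/2 = π × 1.61²/2 = 4.07166 m².
Resultant F = γ·h_c·A = 9.04482 × 0.926695 × 4.07166 = 34.1278 kN.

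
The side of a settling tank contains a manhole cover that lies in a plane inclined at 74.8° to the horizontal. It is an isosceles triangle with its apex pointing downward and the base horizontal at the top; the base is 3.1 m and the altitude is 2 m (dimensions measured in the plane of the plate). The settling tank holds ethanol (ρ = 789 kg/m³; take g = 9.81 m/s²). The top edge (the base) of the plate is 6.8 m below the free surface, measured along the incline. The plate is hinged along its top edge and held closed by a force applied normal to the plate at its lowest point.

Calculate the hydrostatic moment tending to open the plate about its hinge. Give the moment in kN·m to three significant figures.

γ = ρg = 789 × 9.81 / 1000 = 7.74009 kN/m³.
Let θ = 74.8° be the plate's angle to the horizontal; measure y along the incline from where the plane meets the free surface. Vertical depth h = y·sinθ with sinθ = 0.965016.
With the apex down, the centroid sits h/3 = 2/3 = 0.666667 m below the base (the top edge), so y_c = 6.8 + 0.666667 = 7.46667 m and h_c = 7.46667 × 0.965016 = 7.20546 m.
A = ½ × 3.1 × 2 = 3.1 m².
Resultant F = γ·h_c·A = 7.74009 × 7.20546 × 3.1 = 172.89 kN.
I_c = b·h³/36 = 3.1 × 2³/36 = 0.688889 m⁴.
Centre of pressure: y_p = y_c + I_c/(y_c·A) = 7.46667 + 0.688889/(7.46667 × 3.1) = 7.46667 + 0.0297619 = 7.49643 m along the plane.
The resultant acts 0.666667 + 0.0297619 = 0.696429 m (along the plate) below the hinge at the top edge, so the moment about the hinge is M = F × 0.696429 = 172.89 × 0.696429 = 120.406 kN·m.

M ≈ 120 kN·m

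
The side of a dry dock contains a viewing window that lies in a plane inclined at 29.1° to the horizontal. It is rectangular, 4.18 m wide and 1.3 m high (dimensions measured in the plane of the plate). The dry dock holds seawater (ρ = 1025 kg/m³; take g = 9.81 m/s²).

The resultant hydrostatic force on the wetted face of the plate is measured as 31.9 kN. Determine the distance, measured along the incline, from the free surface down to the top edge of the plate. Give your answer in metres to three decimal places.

y_top ≈ 0.550 m

γ = ρg = 1025 × 9.81 / 1000 = 10.05525 kN/m³.
A = 4.18 × 1.3 = 5.434 m².
From F = γ·h_c·A, the centroid depth is h_c = 31.9/(10.05525 × 5.434) = 0.583819 m.
Let θ = 29.1° be the plate's angle to the horizontal; measure y along the incline from where the plane meets the free surface. Vertical depth h = y·sinθ with sinθ = 0.486335.
Along the incline, y_c = h_c/sinθ = 0.583819/0.486335 = 1.20045 m.
The centroid lies 1.3/2 = 0.65 m below the top edge, so the top edge sits at y_top = 1.20045 − 0.65 = 0.55045 m along the incline.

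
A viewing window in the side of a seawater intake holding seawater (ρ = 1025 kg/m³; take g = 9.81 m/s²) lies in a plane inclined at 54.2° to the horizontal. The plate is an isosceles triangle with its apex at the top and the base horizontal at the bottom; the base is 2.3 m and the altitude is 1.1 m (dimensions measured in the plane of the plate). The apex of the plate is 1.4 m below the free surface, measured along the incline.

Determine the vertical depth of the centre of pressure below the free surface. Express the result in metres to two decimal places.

γ = ρg = 1025 × 9.81 / 1000 = 10.05525 kN/m³.
Let θ = 54.2° be the plate's angle to the horizontal; measure y along the incline from where the plane meets the free surface. Vertical depth h = y·sinθ with sinθ = 0.811064.
With the apex up, the centroid sits 2h/3 = 2 × 1.1/3 = 0.733333 m below the apex, so y_c = 1.4 + 0.733333 = 2.13333 m and h_c = 2.13333 × 0.811064 = 1.73027 m.
A = ½ × 2.3 × 1.1 = 1.265 m².
Resultant F = γ·h_c·A = 10.05525 × 1.73027 × 1.265 = 22.0088 kN.
I_c = b·h³/36 = 2.3 × 1.1³/36 = 0.0850361 m⁴.
Centre of pressure: y_p = y_c + I_c/(y_c·A) = 2.13333 + 0.0850361/(2.13333 × 1.265) = 2.13333 + 0.0315105 = 2.16484 m along the plane.
Vertically, h_p = y_p·sinθ = 2.16484 × 0.811064 = 1.75582 m.

h_p = 1.76 m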